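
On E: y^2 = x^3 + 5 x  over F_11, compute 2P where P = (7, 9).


Doubling: s = (3 x1^2 + a) / (2 y1)
s = (3*7^2 + 5) / (2*9) mod 11 = 6
x3 = s^2 - 2 x1 mod 11 = 6^2 - 2*7 = 0
y3 = s (x1 - x3) - y1 mod 11 = 6 * (7 - 0) - 9 = 0

2P = (0, 0)


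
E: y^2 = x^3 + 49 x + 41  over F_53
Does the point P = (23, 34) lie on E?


Check whether y^2 = x^3 + 49 x + 41 (mod 53) for (x, y) = (23, 34).
LHS: y^2 = 34^2 mod 53 = 43
RHS: x^3 + 49 x + 41 = 23^3 + 49*23 + 41 mod 53 = 32
LHS != RHS

No, not on the curve


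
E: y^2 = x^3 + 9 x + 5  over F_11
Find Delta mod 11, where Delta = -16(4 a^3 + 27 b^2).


4 a^3 + 27 b^2 = 4*9^3 + 27*5^2 = 2916 + 675 = 3591
Delta = -16 * (3591) = -57456
Delta mod 11 = 8

Delta = 8 (mod 11)


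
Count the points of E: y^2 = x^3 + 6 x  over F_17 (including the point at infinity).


For each x in F_17, count y with y^2 = x^3 + 6 x + 0 mod 17:
  x = 0: RHS = 0, y in [0]  -> 1 point(s)
  x = 5: RHS = 2, y in [6, 11]  -> 2 point(s)
  x = 8: RHS = 16, y in [4, 13]  -> 2 point(s)
  x = 9: RHS = 1, y in [1, 16]  -> 2 point(s)
  x = 12: RHS = 15, y in [7, 10]  -> 2 point(s)
Affine points: 9. Add the point at infinity: total = 10.

#E(F_17) = 10


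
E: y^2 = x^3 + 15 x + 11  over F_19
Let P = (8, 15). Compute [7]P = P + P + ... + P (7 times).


k = 7 = 111_2 (binary, LSB first: 111)
Double-and-add from P = (8, 15):
  bit 0 = 1: acc = O + (8, 15) = (8, 15)
  bit 1 = 1: acc = (8, 15) + (9, 18) = (11, 14)
  bit 2 = 1: acc = (11, 14) + (17, 7) = (14, 18)

7P = (14, 18)


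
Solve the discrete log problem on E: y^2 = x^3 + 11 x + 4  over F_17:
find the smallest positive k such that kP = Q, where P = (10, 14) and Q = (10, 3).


Enumerate multiples of P until we hit Q = (10, 3):
  1P = (10, 14)
  2P = (1, 4)
  3P = (15, 5)
  4P = (0, 2)
  5P = (3, 8)
  6P = (3, 9)
  7P = (0, 15)
  8P = (15, 12)
  9P = (1, 13)
  10P = (10, 3)
Match found at i = 10.

k = 10


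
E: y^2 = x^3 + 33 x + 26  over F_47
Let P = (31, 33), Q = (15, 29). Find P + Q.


P != Q, so use the chord formula.
s = (y2 - y1) / (x2 - x1) = (43) / (31) mod 47 = 12
x3 = s^2 - x1 - x2 mod 47 = 12^2 - 31 - 15 = 4
y3 = s (x1 - x3) - y1 mod 47 = 12 * (31 - 4) - 33 = 9

P + Q = (4, 9)


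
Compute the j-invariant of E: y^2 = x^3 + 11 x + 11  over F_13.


Delta = -16(4 a^3 + 27 b^2) mod 13 = 6
-1728 * (4 a)^3 = -1728 * (4*11)^3 mod 13 = 8
j = 8 * 6^(-1) mod 13 = 10

j = 10 (mod 13)


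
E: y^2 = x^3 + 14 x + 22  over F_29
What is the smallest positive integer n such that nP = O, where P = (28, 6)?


Compute successive multiples of P until we hit O:
  1P = (28, 6)
  2P = (3, 27)
  3P = (2, 0)
  4P = (3, 2)
  5P = (28, 23)
  6P = O

ord(P) = 6


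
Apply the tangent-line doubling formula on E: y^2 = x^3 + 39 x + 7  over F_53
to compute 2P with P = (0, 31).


Doubling: s = (3 x1^2 + a) / (2 y1)
s = (3*0^2 + 39) / (2*31) mod 53 = 22
x3 = s^2 - 2 x1 mod 53 = 22^2 - 2*0 = 7
y3 = s (x1 - x3) - y1 mod 53 = 22 * (0 - 7) - 31 = 27

2P = (7, 27)


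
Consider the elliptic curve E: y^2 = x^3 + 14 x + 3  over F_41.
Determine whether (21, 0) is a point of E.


Check whether y^2 = x^3 + 14 x + 3 (mod 41) for (x, y) = (21, 0).
LHS: y^2 = 0^2 mod 41 = 0
RHS: x^3 + 14 x + 3 = 21^3 + 14*21 + 3 mod 41 = 5
LHS != RHS

No, not on the curve


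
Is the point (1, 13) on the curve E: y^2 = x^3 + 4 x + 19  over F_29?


Check whether y^2 = x^3 + 4 x + 19 (mod 29) for (x, y) = (1, 13).
LHS: y^2 = 13^2 mod 29 = 24
RHS: x^3 + 4 x + 19 = 1^3 + 4*1 + 19 mod 29 = 24
LHS = RHS

Yes, on the curve


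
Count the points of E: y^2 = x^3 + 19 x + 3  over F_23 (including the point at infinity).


For each x in F_23, count y with y^2 = x^3 + 19 x + 3 mod 23:
  x = 0: RHS = 3, y in [7, 16]  -> 2 point(s)
  x = 1: RHS = 0, y in [0]  -> 1 point(s)
  x = 2: RHS = 3, y in [7, 16]  -> 2 point(s)
  x = 3: RHS = 18, y in [8, 15]  -> 2 point(s)
  x = 5: RHS = 16, y in [4, 19]  -> 2 point(s)
  x = 8: RHS = 0, y in [0]  -> 1 point(s)
  x = 9: RHS = 6, y in [11, 12]  -> 2 point(s)
  x = 11: RHS = 2, y in [5, 18]  -> 2 point(s)
  x = 12: RHS = 4, y in [2, 21]  -> 2 point(s)
  x = 13: RHS = 9, y in [3, 20]  -> 2 point(s)
  x = 14: RHS = 0, y in [0]  -> 1 point(s)
  x = 15: RHS = 6, y in [11, 12]  -> 2 point(s)
  x = 17: RHS = 18, y in [8, 15]  -> 2 point(s)
  x = 18: RHS = 13, y in [6, 17]  -> 2 point(s)
  x = 19: RHS = 1, y in [1, 22]  -> 2 point(s)
  x = 21: RHS = 3, y in [7, 16]  -> 2 point(s)
  x = 22: RHS = 6, y in [11, 12]  -> 2 point(s)
Affine points: 31. Add the point at infinity: total = 32.

#E(F_23) = 32


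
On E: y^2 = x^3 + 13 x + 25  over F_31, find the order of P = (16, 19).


Compute successive multiples of P until we hit O:
  1P = (16, 19)
  2P = (1, 16)
  3P = (19, 30)
  4P = (6, 28)
  5P = (25, 17)
  6P = (0, 5)
  7P = (24, 5)
  8P = (27, 8)
  ... (continuing to 31P)
  31P = O

ord(P) = 31


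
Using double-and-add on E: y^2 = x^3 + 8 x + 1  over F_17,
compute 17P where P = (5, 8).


k = 17 = 10001_2 (binary, LSB first: 10001)
Double-and-add from P = (5, 8):
  bit 0 = 1: acc = O + (5, 8) = (5, 8)
  bit 1 = 0: acc unchanged = (5, 8)
  bit 2 = 0: acc unchanged = (5, 8)
  bit 3 = 0: acc unchanged = (5, 8)
  bit 4 = 1: acc = (5, 8) + (2, 5) = (11, 3)

17P = (11, 3)


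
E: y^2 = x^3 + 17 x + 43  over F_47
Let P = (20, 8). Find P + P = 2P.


Doubling: s = (3 x1^2 + a) / (2 y1)
s = (3*20^2 + 17) / (2*8) mod 47 = 32
x3 = s^2 - 2 x1 mod 47 = 32^2 - 2*20 = 44
y3 = s (x1 - x3) - y1 mod 47 = 32 * (20 - 44) - 8 = 23

2P = (44, 23)


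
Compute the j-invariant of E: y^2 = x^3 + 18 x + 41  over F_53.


Delta = -16(4 a^3 + 27 b^2) mod 53 = 45
-1728 * (4 a)^3 = -1728 * (4*18)^3 mod 53 = 38
j = 38 * 45^(-1) mod 53 = 35

j = 35 (mod 53)


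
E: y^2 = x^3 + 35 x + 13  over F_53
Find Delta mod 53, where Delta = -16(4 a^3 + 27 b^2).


4 a^3 + 27 b^2 = 4*35^3 + 27*13^2 = 171500 + 4563 = 176063
Delta = -16 * (176063) = -2817008
Delta mod 53 = 48

Delta = 48 (mod 53)


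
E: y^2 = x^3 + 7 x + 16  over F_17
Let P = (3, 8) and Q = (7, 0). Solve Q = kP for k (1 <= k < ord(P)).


Enumerate multiples of P until we hit Q = (7, 0):
  1P = (3, 8)
  2P = (11, 9)
  3P = (7, 0)
Match found at i = 3.

k = 3


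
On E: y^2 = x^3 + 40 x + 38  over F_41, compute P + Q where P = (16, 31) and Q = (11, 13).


P != Q, so use the chord formula.
s = (y2 - y1) / (x2 - x1) = (23) / (36) mod 41 = 20
x3 = s^2 - x1 - x2 mod 41 = 20^2 - 16 - 11 = 4
y3 = s (x1 - x3) - y1 mod 41 = 20 * (16 - 4) - 31 = 4

P + Q = (4, 4)


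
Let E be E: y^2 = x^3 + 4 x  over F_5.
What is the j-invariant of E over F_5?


Delta = -16(4 a^3 + 27 b^2) mod 5 = 4
-1728 * (4 a)^3 = -1728 * (4*4)^3 mod 5 = 2
j = 2 * 4^(-1) mod 5 = 3

j = 3 (mod 5)


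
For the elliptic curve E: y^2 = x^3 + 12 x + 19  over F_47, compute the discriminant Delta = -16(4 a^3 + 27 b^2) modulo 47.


4 a^3 + 27 b^2 = 4*12^3 + 27*19^2 = 6912 + 9747 = 16659
Delta = -16 * (16659) = -266544
Delta mod 47 = 40

Delta = 40 (mod 47)


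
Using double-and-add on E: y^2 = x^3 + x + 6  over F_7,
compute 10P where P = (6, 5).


k = 10 = 1010_2 (binary, LSB first: 0101)
Double-and-add from P = (6, 5):
  bit 0 = 0: acc unchanged = O
  bit 1 = 1: acc = O + (3, 6) = (3, 6)
  bit 2 = 0: acc unchanged = (3, 6)
  bit 3 = 1: acc = (3, 6) + (2, 4) = (6, 2)

10P = (6, 2)


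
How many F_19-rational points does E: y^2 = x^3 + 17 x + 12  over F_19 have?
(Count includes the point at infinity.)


For each x in F_19, count y with y^2 = x^3 + 17 x + 12 mod 19:
  x = 1: RHS = 11, y in [7, 12]  -> 2 point(s)
  x = 2: RHS = 16, y in [4, 15]  -> 2 point(s)
  x = 4: RHS = 11, y in [7, 12]  -> 2 point(s)
  x = 6: RHS = 7, y in [8, 11]  -> 2 point(s)
  x = 9: RHS = 1, y in [1, 18]  -> 2 point(s)
  x = 10: RHS = 4, y in [2, 17]  -> 2 point(s)
  x = 12: RHS = 6, y in [5, 14]  -> 2 point(s)
  x = 13: RHS = 17, y in [6, 13]  -> 2 point(s)
  x = 14: RHS = 11, y in [7, 12]  -> 2 point(s)
Affine points: 18. Add the point at infinity: total = 19.

#E(F_19) = 19


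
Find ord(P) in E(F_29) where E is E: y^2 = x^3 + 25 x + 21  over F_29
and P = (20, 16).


Compute successive multiples of P until we hit O:
  1P = (20, 16)
  2P = (17, 20)
  3P = (26, 21)
  4P = (28, 16)
  5P = (10, 13)
  6P = (22, 24)
  7P = (3, 23)
  8P = (15, 28)
  ... (continuing to 23P)
  23P = O

ord(P) = 23


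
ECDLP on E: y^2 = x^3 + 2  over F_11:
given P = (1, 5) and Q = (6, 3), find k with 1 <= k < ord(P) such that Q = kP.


Enumerate multiples of P until we hit Q = (6, 3):
  1P = (1, 5)
  2P = (7, 2)
  3P = (6, 3)
Match found at i = 3.

k = 3


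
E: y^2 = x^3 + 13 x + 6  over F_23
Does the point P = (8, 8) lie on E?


Check whether y^2 = x^3 + 13 x + 6 (mod 23) for (x, y) = (8, 8).
LHS: y^2 = 8^2 mod 23 = 18
RHS: x^3 + 13 x + 6 = 8^3 + 13*8 + 6 mod 23 = 1
LHS != RHS

No, not on the curve


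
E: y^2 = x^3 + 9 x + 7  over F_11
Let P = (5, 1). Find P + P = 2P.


Doubling: s = (3 x1^2 + a) / (2 y1)
s = (3*5^2 + 9) / (2*1) mod 11 = 9
x3 = s^2 - 2 x1 mod 11 = 9^2 - 2*5 = 5
y3 = s (x1 - x3) - y1 mod 11 = 9 * (5 - 5) - 1 = 10

2P = (5, 10)


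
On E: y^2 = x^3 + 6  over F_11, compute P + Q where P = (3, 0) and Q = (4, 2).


P != Q, so use the chord formula.
s = (y2 - y1) / (x2 - x1) = (2) / (1) mod 11 = 2
x3 = s^2 - x1 - x2 mod 11 = 2^2 - 3 - 4 = 8
y3 = s (x1 - x3) - y1 mod 11 = 2 * (3 - 8) - 0 = 1

P + Q = (8, 1)


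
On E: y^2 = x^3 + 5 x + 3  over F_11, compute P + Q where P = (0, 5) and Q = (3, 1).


P != Q, so use the chord formula.
s = (y2 - y1) / (x2 - x1) = (7) / (3) mod 11 = 6
x3 = s^2 - x1 - x2 mod 11 = 6^2 - 0 - 3 = 0
y3 = s (x1 - x3) - y1 mod 11 = 6 * (0 - 0) - 5 = 6

P + Q = (0, 6)


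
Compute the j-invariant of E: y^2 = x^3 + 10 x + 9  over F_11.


Delta = -16(4 a^3 + 27 b^2) mod 11 = 8
-1728 * (4 a)^3 = -1728 * (4*10)^3 mod 11 = 9
j = 9 * 8^(-1) mod 11 = 8

j = 8 (mod 11)


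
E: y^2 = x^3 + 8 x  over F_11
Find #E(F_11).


For each x in F_11, count y with y^2 = x^3 + 8 x + 0 mod 11:
  x = 0: RHS = 0, y in [0]  -> 1 point(s)
  x = 1: RHS = 9, y in [3, 8]  -> 2 point(s)
  x = 5: RHS = 0, y in [0]  -> 1 point(s)
  x = 6: RHS = 0, y in [0]  -> 1 point(s)
  x = 7: RHS = 3, y in [5, 6]  -> 2 point(s)
  x = 8: RHS = 4, y in [2, 9]  -> 2 point(s)
  x = 9: RHS = 9, y in [3, 8]  -> 2 point(s)
Affine points: 11. Add the point at infinity: total = 12.

#E(F_11) = 12


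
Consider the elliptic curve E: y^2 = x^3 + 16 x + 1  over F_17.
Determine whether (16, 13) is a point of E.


Check whether y^2 = x^3 + 16 x + 1 (mod 17) for (x, y) = (16, 13).
LHS: y^2 = 13^2 mod 17 = 16
RHS: x^3 + 16 x + 1 = 16^3 + 16*16 + 1 mod 17 = 1
LHS != RHS

No, not on the curve


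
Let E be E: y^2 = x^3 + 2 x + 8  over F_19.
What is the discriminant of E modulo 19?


4 a^3 + 27 b^2 = 4*2^3 + 27*8^2 = 32 + 1728 = 1760
Delta = -16 * (1760) = -28160
Delta mod 19 = 17

Delta = 17 (mod 19)


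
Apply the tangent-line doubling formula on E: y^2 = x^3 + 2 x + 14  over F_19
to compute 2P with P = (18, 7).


Doubling: s = (3 x1^2 + a) / (2 y1)
s = (3*18^2 + 2) / (2*7) mod 19 = 18
x3 = s^2 - 2 x1 mod 19 = 18^2 - 2*18 = 3
y3 = s (x1 - x3) - y1 mod 19 = 18 * (18 - 3) - 7 = 16

2P = (3, 16)


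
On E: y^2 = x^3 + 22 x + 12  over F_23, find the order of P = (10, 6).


Compute successive multiples of P until we hit O:
  1P = (10, 6)
  2P = (3, 17)
  3P = (12, 7)
  4P = (7, 7)
  5P = (1, 14)
  6P = (2, 15)
  7P = (4, 16)
  8P = (22, 14)
  ... (continuing to 23P)
  23P = O

ord(P) = 23


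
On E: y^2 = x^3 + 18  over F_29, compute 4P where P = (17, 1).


k = 4 = 100_2 (binary, LSB first: 001)
Double-and-add from P = (17, 1):
  bit 0 = 0: acc unchanged = O
  bit 1 = 0: acc unchanged = O
  bit 2 = 1: acc = O + (19, 27) = (19, 27)

4P = (19, 27)


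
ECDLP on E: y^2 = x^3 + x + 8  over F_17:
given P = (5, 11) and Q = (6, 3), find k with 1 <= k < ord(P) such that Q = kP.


Enumerate multiples of P until we hit Q = (6, 3):
  1P = (5, 11)
  2P = (15, 7)
  3P = (6, 3)
Match found at i = 3.

k = 3


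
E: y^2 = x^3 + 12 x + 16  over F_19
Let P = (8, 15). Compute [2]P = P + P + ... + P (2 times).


k = 2 = 10_2 (binary, LSB first: 01)
Double-and-add from P = (8, 15):
  bit 0 = 0: acc unchanged = O
  bit 1 = 1: acc = O + (12, 11) = (12, 11)

2P = (12, 11)


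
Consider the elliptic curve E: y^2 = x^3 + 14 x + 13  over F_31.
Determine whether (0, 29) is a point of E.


Check whether y^2 = x^3 + 14 x + 13 (mod 31) for (x, y) = (0, 29).
LHS: y^2 = 29^2 mod 31 = 4
RHS: x^3 + 14 x + 13 = 0^3 + 14*0 + 13 mod 31 = 13
LHS != RHS

No, not on the curve


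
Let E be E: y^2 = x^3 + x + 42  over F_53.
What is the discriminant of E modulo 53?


4 a^3 + 27 b^2 = 4*1^3 + 27*42^2 = 4 + 47628 = 47632
Delta = -16 * (47632) = -762112
Delta mod 53 = 28

Delta = 28 (mod 53)


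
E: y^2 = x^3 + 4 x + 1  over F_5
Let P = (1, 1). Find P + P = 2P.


Doubling: s = (3 x1^2 + a) / (2 y1)
s = (3*1^2 + 4) / (2*1) mod 5 = 1
x3 = s^2 - 2 x1 mod 5 = 1^2 - 2*1 = 4
y3 = s (x1 - x3) - y1 mod 5 = 1 * (1 - 4) - 1 = 1

2P = (4, 1)


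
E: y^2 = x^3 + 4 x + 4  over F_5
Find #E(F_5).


For each x in F_5, count y with y^2 = x^3 + 4 x + 4 mod 5:
  x = 0: RHS = 4, y in [2, 3]  -> 2 point(s)
  x = 1: RHS = 4, y in [2, 3]  -> 2 point(s)
  x = 2: RHS = 0, y in [0]  -> 1 point(s)
  x = 4: RHS = 4, y in [2, 3]  -> 2 point(s)
Affine points: 7. Add the point at infinity: total = 8.

#E(F_5) = 8


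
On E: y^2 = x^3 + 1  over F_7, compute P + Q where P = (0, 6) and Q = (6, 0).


P != Q, so use the chord formula.
s = (y2 - y1) / (x2 - x1) = (1) / (6) mod 7 = 6
x3 = s^2 - x1 - x2 mod 7 = 6^2 - 0 - 6 = 2
y3 = s (x1 - x3) - y1 mod 7 = 6 * (0 - 2) - 6 = 3

P + Q = (2, 3)


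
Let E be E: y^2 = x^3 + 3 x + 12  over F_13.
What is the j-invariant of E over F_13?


Delta = -16(4 a^3 + 27 b^2) mod 13 = 11
-1728 * (4 a)^3 = -1728 * (4*3)^3 mod 13 = 12
j = 12 * 11^(-1) mod 13 = 7

j = 7 (mod 13)


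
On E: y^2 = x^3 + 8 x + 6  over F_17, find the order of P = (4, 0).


Compute successive multiples of P until we hit O:
  1P = (4, 0)
  2P = O

ord(P) = 2


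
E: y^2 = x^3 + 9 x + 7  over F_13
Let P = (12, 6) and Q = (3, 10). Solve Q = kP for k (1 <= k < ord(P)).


Enumerate multiples of P until we hit Q = (3, 10):
  1P = (12, 6)
  2P = (3, 3)
  3P = (1, 2)
  4P = (4, 4)
  5P = (6, 2)
  6P = (7, 6)
  7P = (7, 7)
  8P = (6, 11)
  9P = (4, 9)
  10P = (1, 11)
  11P = (3, 10)
Match found at i = 11.

k = 11


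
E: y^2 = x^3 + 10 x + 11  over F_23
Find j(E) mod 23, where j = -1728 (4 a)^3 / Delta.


Delta = -16(4 a^3 + 27 b^2) mod 23 = 16
-1728 * (4 a)^3 = -1728 * (4*10)^3 mod 23 = 4
j = 4 * 16^(-1) mod 23 = 6

j = 6 (mod 23)


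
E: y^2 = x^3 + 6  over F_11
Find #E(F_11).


For each x in F_11, count y with y^2 = x^3 + 0 x + 6 mod 11:
  x = 2: RHS = 3, y in [5, 6]  -> 2 point(s)
  x = 3: RHS = 0, y in [0]  -> 1 point(s)
  x = 4: RHS = 4, y in [2, 9]  -> 2 point(s)
  x = 8: RHS = 1, y in [1, 10]  -> 2 point(s)
  x = 9: RHS = 9, y in [3, 8]  -> 2 point(s)
  x = 10: RHS = 5, y in [4, 7]  -> 2 point(s)
Affine points: 11. Add the point at infinity: total = 12.

#E(F_11) = 12


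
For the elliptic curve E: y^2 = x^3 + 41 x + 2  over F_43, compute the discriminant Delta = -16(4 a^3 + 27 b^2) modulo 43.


4 a^3 + 27 b^2 = 4*41^3 + 27*2^2 = 275684 + 108 = 275792
Delta = -16 * (275792) = -4412672
Delta mod 43 = 31

Delta = 31 (mod 43)


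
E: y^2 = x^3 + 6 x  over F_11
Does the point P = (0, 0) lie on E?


Check whether y^2 = x^3 + 6 x + 0 (mod 11) for (x, y) = (0, 0).
LHS: y^2 = 0^2 mod 11 = 0
RHS: x^3 + 6 x + 0 = 0^3 + 6*0 + 0 mod 11 = 0
LHS = RHS

Yes, on the curve


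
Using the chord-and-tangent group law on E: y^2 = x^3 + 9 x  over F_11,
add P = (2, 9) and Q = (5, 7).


P != Q, so use the chord formula.
s = (y2 - y1) / (x2 - x1) = (9) / (3) mod 11 = 3
x3 = s^2 - x1 - x2 mod 11 = 3^2 - 2 - 5 = 2
y3 = s (x1 - x3) - y1 mod 11 = 3 * (2 - 2) - 9 = 2

P + Q = (2, 2)


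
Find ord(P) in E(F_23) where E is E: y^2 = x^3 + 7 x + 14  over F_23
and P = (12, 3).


Compute successive multiples of P until we hit O:
  1P = (12, 3)
  2P = (17, 3)
  3P = (17, 20)
  4P = (12, 20)
  5P = O

ord(P) = 5


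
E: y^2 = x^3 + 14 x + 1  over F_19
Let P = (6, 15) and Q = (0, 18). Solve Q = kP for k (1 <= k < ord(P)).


Enumerate multiples of P until we hit Q = (0, 18):
  1P = (6, 15)
  2P = (8, 6)
  3P = (11, 17)
  4P = (9, 18)
  5P = (5, 5)
  6P = (13, 10)
  7P = (4, 8)
  8P = (7, 10)
  9P = (12, 15)
  10P = (1, 4)
  11P = (10, 18)
  12P = (0, 18)
Match found at i = 12.

k = 12


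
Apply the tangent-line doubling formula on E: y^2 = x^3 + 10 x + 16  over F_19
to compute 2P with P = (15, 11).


Doubling: s = (3 x1^2 + a) / (2 y1)
s = (3*15^2 + 10) / (2*11) mod 19 = 13
x3 = s^2 - 2 x1 mod 19 = 13^2 - 2*15 = 6
y3 = s (x1 - x3) - y1 mod 19 = 13 * (15 - 6) - 11 = 11

2P = (6, 11)


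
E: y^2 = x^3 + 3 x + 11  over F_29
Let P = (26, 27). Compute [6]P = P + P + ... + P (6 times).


k = 6 = 110_2 (binary, LSB first: 011)
Double-and-add from P = (26, 27):
  bit 0 = 0: acc unchanged = O
  bit 1 = 1: acc = O + (26, 2) = (26, 2)
  bit 2 = 1: acc = (26, 2) + (26, 27) = O

6P = O


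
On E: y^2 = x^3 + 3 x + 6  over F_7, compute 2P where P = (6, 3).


Doubling: s = (3 x1^2 + a) / (2 y1)
s = (3*6^2 + 3) / (2*3) mod 7 = 1
x3 = s^2 - 2 x1 mod 7 = 1^2 - 2*6 = 3
y3 = s (x1 - x3) - y1 mod 7 = 1 * (6 - 3) - 3 = 0

2P = (3, 0)


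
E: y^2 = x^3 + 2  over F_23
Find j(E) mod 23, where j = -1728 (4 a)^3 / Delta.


Delta = -16(4 a^3 + 27 b^2) mod 23 = 20
-1728 * (4 a)^3 = -1728 * (4*0)^3 mod 23 = 0
j = 0 * 20^(-1) mod 23 = 0

j = 0 (mod 23)


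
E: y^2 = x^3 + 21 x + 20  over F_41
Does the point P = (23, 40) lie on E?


Check whether y^2 = x^3 + 21 x + 20 (mod 41) for (x, y) = (23, 40).
LHS: y^2 = 40^2 mod 41 = 1
RHS: x^3 + 21 x + 20 = 23^3 + 21*23 + 20 mod 41 = 1
LHS = RHS

Yes, on the curve


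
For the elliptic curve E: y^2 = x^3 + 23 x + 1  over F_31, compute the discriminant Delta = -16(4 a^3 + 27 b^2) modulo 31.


4 a^3 + 27 b^2 = 4*23^3 + 27*1^2 = 48668 + 27 = 48695
Delta = -16 * (48695) = -779120
Delta mod 31 = 3

Delta = 3 (mod 31)


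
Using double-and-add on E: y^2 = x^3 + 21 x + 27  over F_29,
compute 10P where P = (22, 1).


k = 10 = 1010_2 (binary, LSB first: 0101)
Double-and-add from P = (22, 1):
  bit 0 = 0: acc unchanged = O
  bit 1 = 1: acc = O + (23, 2) = (23, 2)
  bit 2 = 0: acc unchanged = (23, 2)
  bit 3 = 1: acc = (23, 2) + (25, 13) = (4, 1)

10P = (4, 1)


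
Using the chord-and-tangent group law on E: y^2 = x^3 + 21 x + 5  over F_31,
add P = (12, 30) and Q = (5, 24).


P != Q, so use the chord formula.
s = (y2 - y1) / (x2 - x1) = (25) / (24) mod 31 = 23
x3 = s^2 - x1 - x2 mod 31 = 23^2 - 12 - 5 = 16
y3 = s (x1 - x3) - y1 mod 31 = 23 * (12 - 16) - 30 = 2

P + Q = (16, 2)


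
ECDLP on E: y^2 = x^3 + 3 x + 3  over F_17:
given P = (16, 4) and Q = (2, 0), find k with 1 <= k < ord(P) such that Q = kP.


Enumerate multiples of P until we hit Q = (2, 0):
  1P = (16, 4)
  2P = (10, 9)
  3P = (12, 4)
  4P = (6, 13)
  5P = (14, 1)
  6P = (2, 0)
Match found at i = 6.

k = 6


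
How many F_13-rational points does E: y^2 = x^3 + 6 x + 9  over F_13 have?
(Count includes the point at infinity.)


For each x in F_13, count y with y^2 = x^3 + 6 x + 9 mod 13:
  x = 0: RHS = 9, y in [3, 10]  -> 2 point(s)
  x = 1: RHS = 3, y in [4, 9]  -> 2 point(s)
  x = 2: RHS = 3, y in [4, 9]  -> 2 point(s)
  x = 6: RHS = 1, y in [1, 12]  -> 2 point(s)
  x = 7: RHS = 4, y in [2, 11]  -> 2 point(s)
  x = 8: RHS = 10, y in [6, 7]  -> 2 point(s)
  x = 9: RHS = 12, y in [5, 8]  -> 2 point(s)
  x = 10: RHS = 3, y in [4, 9]  -> 2 point(s)
Affine points: 16. Add the point at infinity: total = 17.

#E(F_13) = 17


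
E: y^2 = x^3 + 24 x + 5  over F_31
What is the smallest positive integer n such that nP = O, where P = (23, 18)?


Compute successive multiples of P until we hit O:
  1P = (23, 18)
  2P = (21, 25)
  3P = (7, 19)
  4P = (5, 8)
  5P = (19, 29)
  6P = (14, 27)
  7P = (26, 16)
  8P = (10, 25)
  ... (continuing to 32P)
  32P = O

ord(P) = 32


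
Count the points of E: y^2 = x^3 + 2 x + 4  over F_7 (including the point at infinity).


For each x in F_7, count y with y^2 = x^3 + 2 x + 4 mod 7:
  x = 0: RHS = 4, y in [2, 5]  -> 2 point(s)
  x = 1: RHS = 0, y in [0]  -> 1 point(s)
  x = 2: RHS = 2, y in [3, 4]  -> 2 point(s)
  x = 3: RHS = 2, y in [3, 4]  -> 2 point(s)
  x = 6: RHS = 1, y in [1, 6]  -> 2 point(s)
Affine points: 9. Add the point at infinity: total = 10.

#E(F_7) = 10


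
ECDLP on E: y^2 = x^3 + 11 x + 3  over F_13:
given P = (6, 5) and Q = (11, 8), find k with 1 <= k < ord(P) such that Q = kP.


Enumerate multiples of P until we hit Q = (11, 8):
  1P = (6, 5)
  2P = (0, 4)
  3P = (11, 5)
  4P = (9, 8)
  5P = (12, 2)
  6P = (5, 1)
  7P = (5, 12)
  8P = (12, 11)
  9P = (9, 5)
  10P = (11, 8)
Match found at i = 10.

k = 10


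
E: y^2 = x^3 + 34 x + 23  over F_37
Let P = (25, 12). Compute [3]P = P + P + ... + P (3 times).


k = 3 = 11_2 (binary, LSB first: 11)
Double-and-add from P = (25, 12):
  bit 0 = 1: acc = O + (25, 12) = (25, 12)
  bit 1 = 1: acc = (25, 12) + (3, 2) = (30, 16)

3P = (30, 16)


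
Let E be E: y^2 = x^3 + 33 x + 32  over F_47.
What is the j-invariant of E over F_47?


Delta = -16(4 a^3 + 27 b^2) mod 47 = 20
-1728 * (4 a)^3 = -1728 * (4*33)^3 mod 47 = 18
j = 18 * 20^(-1) mod 47 = 15

j = 15 (mod 47)


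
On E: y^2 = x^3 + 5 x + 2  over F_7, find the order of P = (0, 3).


Compute successive multiples of P until we hit O:
  1P = (0, 3)
  2P = (4, 3)
  3P = (3, 4)
  4P = (1, 6)
  5P = (1, 1)
  6P = (3, 3)
  7P = (4, 4)
  8P = (0, 4)
  ... (continuing to 9P)
  9P = O

ord(P) = 9


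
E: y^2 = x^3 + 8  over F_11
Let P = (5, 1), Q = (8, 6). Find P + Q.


P != Q, so use the chord formula.
s = (y2 - y1) / (x2 - x1) = (5) / (3) mod 11 = 9
x3 = s^2 - x1 - x2 mod 11 = 9^2 - 5 - 8 = 2
y3 = s (x1 - x3) - y1 mod 11 = 9 * (5 - 2) - 1 = 4

P + Q = (2, 4)


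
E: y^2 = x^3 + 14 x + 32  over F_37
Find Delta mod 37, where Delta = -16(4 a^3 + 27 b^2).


4 a^3 + 27 b^2 = 4*14^3 + 27*32^2 = 10976 + 27648 = 38624
Delta = -16 * (38624) = -617984
Delta mod 37 = 27

Delta = 27 (mod 37)


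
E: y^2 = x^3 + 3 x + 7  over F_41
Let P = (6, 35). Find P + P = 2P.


Doubling: s = (3 x1^2 + a) / (2 y1)
s = (3*6^2 + 3) / (2*35) mod 41 = 1
x3 = s^2 - 2 x1 mod 41 = 1^2 - 2*6 = 30
y3 = s (x1 - x3) - y1 mod 41 = 1 * (6 - 30) - 35 = 23

2P = (30, 23)


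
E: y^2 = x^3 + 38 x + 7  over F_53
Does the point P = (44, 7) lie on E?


Check whether y^2 = x^3 + 38 x + 7 (mod 53) for (x, y) = (44, 7).
LHS: y^2 = 7^2 mod 53 = 49
RHS: x^3 + 38 x + 7 = 44^3 + 38*44 + 7 mod 53 = 49
LHS = RHS

Yes, on the curve


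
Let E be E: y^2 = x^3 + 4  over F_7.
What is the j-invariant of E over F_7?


Delta = -16(4 a^3 + 27 b^2) mod 7 = 4
-1728 * (4 a)^3 = -1728 * (4*0)^3 mod 7 = 0
j = 0 * 4^(-1) mod 7 = 0

j = 0 (mod 7)


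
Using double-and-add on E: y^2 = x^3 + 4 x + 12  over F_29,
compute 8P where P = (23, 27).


k = 8 = 1000_2 (binary, LSB first: 0001)
Double-and-add from P = (23, 27):
  bit 0 = 0: acc unchanged = O
  bit 1 = 0: acc unchanged = O
  bit 2 = 0: acc unchanged = O
  bit 3 = 1: acc = O + (27, 24) = (27, 24)

8P = (27, 24)


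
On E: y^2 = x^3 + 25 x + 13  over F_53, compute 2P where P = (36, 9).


Doubling: s = (3 x1^2 + a) / (2 y1)
s = (3*36^2 + 25) / (2*9) mod 53 = 26
x3 = s^2 - 2 x1 mod 53 = 26^2 - 2*36 = 21
y3 = s (x1 - x3) - y1 mod 53 = 26 * (36 - 21) - 9 = 10

2P = (21, 10)


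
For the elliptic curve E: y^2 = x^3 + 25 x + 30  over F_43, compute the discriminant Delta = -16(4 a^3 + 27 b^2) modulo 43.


4 a^3 + 27 b^2 = 4*25^3 + 27*30^2 = 62500 + 24300 = 86800
Delta = -16 * (86800) = -1388800
Delta mod 43 = 14

Delta = 14 (mod 43)


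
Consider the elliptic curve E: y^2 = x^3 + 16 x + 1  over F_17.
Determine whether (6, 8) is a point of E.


Check whether y^2 = x^3 + 16 x + 1 (mod 17) for (x, y) = (6, 8).
LHS: y^2 = 8^2 mod 17 = 13
RHS: x^3 + 16 x + 1 = 6^3 + 16*6 + 1 mod 17 = 7
LHS != RHS

No, not on the curve


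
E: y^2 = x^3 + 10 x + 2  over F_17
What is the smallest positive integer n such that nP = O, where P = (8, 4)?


Compute successive multiples of P until we hit O:
  1P = (8, 4)
  2P = (0, 11)
  3P = (1, 9)
  4P = (4, 15)
  5P = (3, 12)
  6P = (14, 9)
  7P = (16, 12)
  8P = (11, 10)
  ... (continuing to 22P)
  22P = O

ord(P) = 22


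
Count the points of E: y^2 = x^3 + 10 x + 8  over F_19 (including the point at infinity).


For each x in F_19, count y with y^2 = x^3 + 10 x + 8 mod 19:
  x = 1: RHS = 0, y in [0]  -> 1 point(s)
  x = 2: RHS = 17, y in [6, 13]  -> 2 point(s)
  x = 4: RHS = 17, y in [6, 13]  -> 2 point(s)
  x = 8: RHS = 11, y in [7, 12]  -> 2 point(s)
  x = 10: RHS = 6, y in [5, 14]  -> 2 point(s)
  x = 11: RHS = 5, y in [9, 10]  -> 2 point(s)
  x = 13: RHS = 17, y in [6, 13]  -> 2 point(s)
  x = 14: RHS = 4, y in [2, 17]  -> 2 point(s)
  x = 18: RHS = 16, y in [4, 15]  -> 2 point(s)
Affine points: 17. Add the point at infinity: total = 18.

#E(F_19) = 18


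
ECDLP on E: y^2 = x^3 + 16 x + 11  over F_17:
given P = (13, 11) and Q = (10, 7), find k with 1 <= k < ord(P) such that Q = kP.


Enumerate multiples of P until we hit Q = (10, 7):
  1P = (13, 11)
  2P = (10, 7)
Match found at i = 2.

k = 2


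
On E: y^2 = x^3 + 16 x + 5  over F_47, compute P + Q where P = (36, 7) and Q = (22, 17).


P != Q, so use the chord formula.
s = (y2 - y1) / (x2 - x1) = (10) / (33) mod 47 = 6
x3 = s^2 - x1 - x2 mod 47 = 6^2 - 36 - 22 = 25
y3 = s (x1 - x3) - y1 mod 47 = 6 * (36 - 25) - 7 = 12

P + Q = (25, 12)


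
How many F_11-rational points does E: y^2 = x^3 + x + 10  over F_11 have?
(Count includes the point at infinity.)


For each x in F_11, count y with y^2 = x^3 + 1 x + 10 mod 11:
  x = 1: RHS = 1, y in [1, 10]  -> 2 point(s)
  x = 2: RHS = 9, y in [3, 8]  -> 2 point(s)
  x = 4: RHS = 1, y in [1, 10]  -> 2 point(s)
  x = 6: RHS = 1, y in [1, 10]  -> 2 point(s)
  x = 9: RHS = 0, y in [0]  -> 1 point(s)
Affine points: 9. Add the point at infinity: total = 10.

#E(F_11) = 10


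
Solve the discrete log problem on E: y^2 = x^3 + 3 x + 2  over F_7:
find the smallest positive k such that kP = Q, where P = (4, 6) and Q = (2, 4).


Enumerate multiples of P until we hit Q = (2, 4):
  1P = (4, 6)
  2P = (0, 4)
  3P = (5, 4)
  4P = (2, 4)
Match found at i = 4.

k = 4


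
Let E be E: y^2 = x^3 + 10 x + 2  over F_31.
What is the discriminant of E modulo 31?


4 a^3 + 27 b^2 = 4*10^3 + 27*2^2 = 4000 + 108 = 4108
Delta = -16 * (4108) = -65728
Delta mod 31 = 23

Delta = 23 (mod 31)


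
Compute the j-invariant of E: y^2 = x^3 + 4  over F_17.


Delta = -16(4 a^3 + 27 b^2) mod 17 = 7
-1728 * (4 a)^3 = -1728 * (4*0)^3 mod 17 = 0
j = 0 * 7^(-1) mod 17 = 0

j = 0 (mod 17)


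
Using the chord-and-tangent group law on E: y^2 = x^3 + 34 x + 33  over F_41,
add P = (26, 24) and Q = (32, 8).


P != Q, so use the chord formula.
s = (y2 - y1) / (x2 - x1) = (25) / (6) mod 41 = 11
x3 = s^2 - x1 - x2 mod 41 = 11^2 - 26 - 32 = 22
y3 = s (x1 - x3) - y1 mod 41 = 11 * (26 - 22) - 24 = 20

P + Q = (22, 20)


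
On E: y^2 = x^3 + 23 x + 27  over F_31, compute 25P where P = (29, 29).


k = 25 = 11001_2 (binary, LSB first: 10011)
Double-and-add from P = (29, 29):
  bit 0 = 1: acc = O + (29, 29) = (29, 29)
  bit 1 = 0: acc unchanged = (29, 29)
  bit 2 = 0: acc unchanged = (29, 29)
  bit 3 = 1: acc = (29, 29) + (9, 8) = (1, 19)
  bit 4 = 1: acc = (1, 19) + (7, 2) = (25, 18)

25P = (25, 18)


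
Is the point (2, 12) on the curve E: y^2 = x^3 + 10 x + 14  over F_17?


Check whether y^2 = x^3 + 10 x + 14 (mod 17) for (x, y) = (2, 12).
LHS: y^2 = 12^2 mod 17 = 8
RHS: x^3 + 10 x + 14 = 2^3 + 10*2 + 14 mod 17 = 8
LHS = RHS

Yes, on the curve


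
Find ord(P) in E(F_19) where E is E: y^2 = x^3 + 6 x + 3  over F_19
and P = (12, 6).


Compute successive multiples of P until we hit O:
  1P = (12, 6)
  2P = (2, 17)
  3P = (14, 0)
  4P = (2, 2)
  5P = (12, 13)
  6P = O

ord(P) = 6


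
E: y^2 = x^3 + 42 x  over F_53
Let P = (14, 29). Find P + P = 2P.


Doubling: s = (3 x1^2 + a) / (2 y1)
s = (3*14^2 + 42) / (2*29) mod 53 = 20
x3 = s^2 - 2 x1 mod 53 = 20^2 - 2*14 = 1
y3 = s (x1 - x3) - y1 mod 53 = 20 * (14 - 1) - 29 = 19

2P = (1, 19)


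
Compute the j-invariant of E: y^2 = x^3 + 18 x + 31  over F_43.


Delta = -16(4 a^3 + 27 b^2) mod 43 = 5
-1728 * (4 a)^3 = -1728 * (4*18)^3 mod 43 = 22
j = 22 * 5^(-1) mod 43 = 13

j = 13 (mod 43)


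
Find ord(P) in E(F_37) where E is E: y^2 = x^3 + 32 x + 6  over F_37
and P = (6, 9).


Compute successive multiples of P until we hit O:
  1P = (6, 9)
  2P = (22, 31)
  3P = (8, 16)
  4P = (26, 32)
  5P = (14, 4)
  6P = (33, 31)
  7P = (28, 32)
  8P = (19, 6)
  ... (continuing to 31P)
  31P = O

ord(P) = 31


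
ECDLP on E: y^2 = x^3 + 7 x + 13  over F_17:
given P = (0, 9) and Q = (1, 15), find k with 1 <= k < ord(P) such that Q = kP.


Enumerate multiples of P until we hit Q = (1, 15):
  1P = (0, 9)
  2P = (15, 5)
  3P = (6, 13)
  4P = (2, 1)
  5P = (14, 13)
  6P = (1, 15)
Match found at i = 6.

k = 6


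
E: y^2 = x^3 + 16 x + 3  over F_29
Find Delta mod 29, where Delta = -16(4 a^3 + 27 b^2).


4 a^3 + 27 b^2 = 4*16^3 + 27*3^2 = 16384 + 243 = 16627
Delta = -16 * (16627) = -266032
Delta mod 29 = 14

Delta = 14 (mod 29)


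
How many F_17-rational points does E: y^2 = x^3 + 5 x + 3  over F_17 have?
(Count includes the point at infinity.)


For each x in F_17, count y with y^2 = x^3 + 5 x + 3 mod 17:
  x = 1: RHS = 9, y in [3, 14]  -> 2 point(s)
  x = 2: RHS = 4, y in [2, 15]  -> 2 point(s)
  x = 4: RHS = 2, y in [6, 11]  -> 2 point(s)
  x = 5: RHS = 0, y in [0]  -> 1 point(s)
  x = 10: RHS = 16, y in [4, 13]  -> 2 point(s)
  x = 13: RHS = 4, y in [2, 15]  -> 2 point(s)
  x = 15: RHS = 2, y in [6, 11]  -> 2 point(s)
Affine points: 13. Add the point at infinity: total = 14.

#E(F_17) = 14


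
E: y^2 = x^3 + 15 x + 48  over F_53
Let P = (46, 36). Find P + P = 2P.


Doubling: s = (3 x1^2 + a) / (2 y1)
s = (3*46^2 + 15) / (2*36) mod 53 = 42
x3 = s^2 - 2 x1 mod 53 = 42^2 - 2*46 = 29
y3 = s (x1 - x3) - y1 mod 53 = 42 * (46 - 29) - 36 = 42

2P = (29, 42)


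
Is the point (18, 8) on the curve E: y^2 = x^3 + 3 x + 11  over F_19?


Check whether y^2 = x^3 + 3 x + 11 (mod 19) for (x, y) = (18, 8).
LHS: y^2 = 8^2 mod 19 = 7
RHS: x^3 + 3 x + 11 = 18^3 + 3*18 + 11 mod 19 = 7
LHS = RHS

Yes, on the curve


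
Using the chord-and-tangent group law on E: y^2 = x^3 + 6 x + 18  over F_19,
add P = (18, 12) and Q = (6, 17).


P != Q, so use the chord formula.
s = (y2 - y1) / (x2 - x1) = (5) / (7) mod 19 = 17
x3 = s^2 - x1 - x2 mod 19 = 17^2 - 18 - 6 = 18
y3 = s (x1 - x3) - y1 mod 19 = 17 * (18 - 18) - 12 = 7

P + Q = (18, 7)


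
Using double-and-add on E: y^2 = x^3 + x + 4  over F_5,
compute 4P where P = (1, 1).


k = 4 = 100_2 (binary, LSB first: 001)
Double-and-add from P = (1, 1):
  bit 0 = 0: acc unchanged = O
  bit 1 = 0: acc unchanged = O
  bit 2 = 1: acc = O + (0, 2) = (0, 2)

4P = (0, 2)


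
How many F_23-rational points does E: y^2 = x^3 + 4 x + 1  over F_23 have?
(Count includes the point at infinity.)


For each x in F_23, count y with y^2 = x^3 + 4 x + 1 mod 23:
  x = 0: RHS = 1, y in [1, 22]  -> 2 point(s)
  x = 1: RHS = 6, y in [11, 12]  -> 2 point(s)
  x = 4: RHS = 12, y in [9, 14]  -> 2 point(s)
  x = 5: RHS = 8, y in [10, 13]  -> 2 point(s)
  x = 7: RHS = 4, y in [2, 21]  -> 2 point(s)
  x = 8: RHS = 16, y in [4, 19]  -> 2 point(s)
  x = 10: RHS = 6, y in [11, 12]  -> 2 point(s)
  x = 12: RHS = 6, y in [11, 12]  -> 2 point(s)
  x = 14: RHS = 18, y in [8, 15]  -> 2 point(s)
  x = 15: RHS = 9, y in [3, 20]  -> 2 point(s)
  x = 19: RHS = 13, y in [6, 17]  -> 2 point(s)
  x = 20: RHS = 8, y in [10, 13]  -> 2 point(s)
  x = 21: RHS = 8, y in [10, 13]  -> 2 point(s)
Affine points: 26. Add the point at infinity: total = 27.

#E(F_23) = 27


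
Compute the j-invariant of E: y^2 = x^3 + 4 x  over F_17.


Delta = -16(4 a^3 + 27 b^2) mod 17 = 1
-1728 * (4 a)^3 = -1728 * (4*4)^3 mod 17 = 11
j = 11 * 1^(-1) mod 17 = 11

j = 11 (mod 17)


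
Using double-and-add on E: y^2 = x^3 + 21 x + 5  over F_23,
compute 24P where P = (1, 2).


k = 24 = 11000_2 (binary, LSB first: 00011)
Double-and-add from P = (1, 2):
  bit 0 = 0: acc unchanged = O
  bit 1 = 0: acc unchanged = O
  bit 2 = 0: acc unchanged = O
  bit 3 = 1: acc = O + (22, 11) = (22, 11)
  bit 4 = 1: acc = (22, 11) + (3, 16) = (1, 21)

24P = (1, 21)


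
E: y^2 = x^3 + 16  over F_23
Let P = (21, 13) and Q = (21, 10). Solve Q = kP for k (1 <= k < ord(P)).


Enumerate multiples of P until we hit Q = (21, 10):
  1P = (21, 13)
  2P = (20, 14)
  3P = (6, 18)
  4P = (14, 0)
  5P = (6, 5)
  6P = (20, 9)
  7P = (21, 10)
Match found at i = 7.

k = 7


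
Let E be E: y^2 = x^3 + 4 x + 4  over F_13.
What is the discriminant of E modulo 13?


4 a^3 + 27 b^2 = 4*4^3 + 27*4^2 = 256 + 432 = 688
Delta = -16 * (688) = -11008
Delta mod 13 = 3

Delta = 3 (mod 13)


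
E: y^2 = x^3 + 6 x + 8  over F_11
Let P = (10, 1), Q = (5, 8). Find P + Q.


P != Q, so use the chord formula.
s = (y2 - y1) / (x2 - x1) = (7) / (6) mod 11 = 3
x3 = s^2 - x1 - x2 mod 11 = 3^2 - 10 - 5 = 5
y3 = s (x1 - x3) - y1 mod 11 = 3 * (10 - 5) - 1 = 3

P + Q = (5, 3)


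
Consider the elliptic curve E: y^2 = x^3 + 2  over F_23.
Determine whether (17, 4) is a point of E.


Check whether y^2 = x^3 + 0 x + 2 (mod 23) for (x, y) = (17, 4).
LHS: y^2 = 4^2 mod 23 = 16
RHS: x^3 + 0 x + 2 = 17^3 + 0*17 + 2 mod 23 = 16
LHS = RHS

Yes, on the curve


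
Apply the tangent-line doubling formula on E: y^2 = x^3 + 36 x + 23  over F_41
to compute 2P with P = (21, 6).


Doubling: s = (3 x1^2 + a) / (2 y1)
s = (3*21^2 + 36) / (2*6) mod 41 = 21
x3 = s^2 - 2 x1 mod 41 = 21^2 - 2*21 = 30
y3 = s (x1 - x3) - y1 mod 41 = 21 * (21 - 30) - 6 = 10

2P = (30, 10)


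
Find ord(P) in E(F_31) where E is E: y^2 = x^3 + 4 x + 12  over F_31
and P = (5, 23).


Compute successive multiples of P until we hit O:
  1P = (5, 23)
  2P = (30, 21)
  3P = (3, 19)
  4P = (27, 26)
  5P = (6, 29)
  6P = (25, 12)
  7P = (2, 11)
  8P = (9, 23)
  ... (continuing to 25P)
  25P = O

ord(P) = 25


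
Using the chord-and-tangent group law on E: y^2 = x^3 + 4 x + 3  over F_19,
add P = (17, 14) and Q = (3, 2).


P != Q, so use the chord formula.
s = (y2 - y1) / (x2 - x1) = (7) / (5) mod 19 = 9
x3 = s^2 - x1 - x2 mod 19 = 9^2 - 17 - 3 = 4
y3 = s (x1 - x3) - y1 mod 19 = 9 * (17 - 4) - 14 = 8

P + Q = (4, 8)


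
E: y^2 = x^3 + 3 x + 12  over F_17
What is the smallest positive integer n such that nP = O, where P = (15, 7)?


Compute successive multiples of P until we hit O:
  1P = (15, 7)
  2P = (12, 12)
  3P = (6, 12)
  4P = (11, 4)
  5P = (16, 5)
  6P = (7, 11)
  7P = (8, 15)
  8P = (13, 15)
  ... (continuing to 23P)
  23P = O

ord(P) = 23


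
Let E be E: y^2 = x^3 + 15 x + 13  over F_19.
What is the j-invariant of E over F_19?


Delta = -16(4 a^3 + 27 b^2) mod 19 = 1
-1728 * (4 a)^3 = -1728 * (4*15)^3 mod 19 = 8
j = 8 * 1^(-1) mod 19 = 8

j = 8 (mod 19)


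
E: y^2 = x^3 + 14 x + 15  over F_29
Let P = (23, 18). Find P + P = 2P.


Doubling: s = (3 x1^2 + a) / (2 y1)
s = (3*23^2 + 14) / (2*18) mod 29 = 5
x3 = s^2 - 2 x1 mod 29 = 5^2 - 2*23 = 8
y3 = s (x1 - x3) - y1 mod 29 = 5 * (23 - 8) - 18 = 28

2P = (8, 28)


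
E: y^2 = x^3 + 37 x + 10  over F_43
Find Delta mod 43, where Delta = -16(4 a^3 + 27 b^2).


4 a^3 + 27 b^2 = 4*37^3 + 27*10^2 = 202612 + 2700 = 205312
Delta = -16 * (205312) = -3284992
Delta mod 43 = 36

Delta = 36 (mod 43)


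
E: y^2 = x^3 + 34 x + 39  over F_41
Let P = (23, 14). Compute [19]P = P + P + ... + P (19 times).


k = 19 = 10011_2 (binary, LSB first: 11001)
Double-and-add from P = (23, 14):
  bit 0 = 1: acc = O + (23, 14) = (23, 14)
  bit 1 = 1: acc = (23, 14) + (18, 28) = (39, 39)
  bit 2 = 0: acc unchanged = (39, 39)
  bit 3 = 0: acc unchanged = (39, 39)
  bit 4 = 1: acc = (39, 39) + (24, 40) = (17, 6)

19P = (17, 6)


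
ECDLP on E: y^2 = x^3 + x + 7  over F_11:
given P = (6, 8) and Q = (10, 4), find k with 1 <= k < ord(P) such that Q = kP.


Enumerate multiples of P until we hit Q = (10, 4):
  1P = (6, 8)
  2P = (3, 9)
  3P = (7, 7)
  4P = (10, 7)
  5P = (4, 8)
  6P = (1, 3)
  7P = (5, 4)
  8P = (5, 7)
  9P = (1, 8)
  10P = (4, 3)
  11P = (10, 4)
Match found at i = 11.

k = 11


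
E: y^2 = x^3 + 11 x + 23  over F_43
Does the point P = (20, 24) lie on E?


Check whether y^2 = x^3 + 11 x + 23 (mod 43) for (x, y) = (20, 24).
LHS: y^2 = 24^2 mod 43 = 17
RHS: x^3 + 11 x + 23 = 20^3 + 11*20 + 23 mod 43 = 30
LHS != RHS

No, not on the curve


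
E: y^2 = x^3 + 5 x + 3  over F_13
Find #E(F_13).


For each x in F_13, count y with y^2 = x^3 + 5 x + 3 mod 13:
  x = 0: RHS = 3, y in [4, 9]  -> 2 point(s)
  x = 1: RHS = 9, y in [3, 10]  -> 2 point(s)
  x = 4: RHS = 9, y in [3, 10]  -> 2 point(s)
  x = 5: RHS = 10, y in [6, 7]  -> 2 point(s)
  x = 7: RHS = 4, y in [2, 11]  -> 2 point(s)
  x = 8: RHS = 9, y in [3, 10]  -> 2 point(s)
  x = 9: RHS = 10, y in [6, 7]  -> 2 point(s)
  x = 10: RHS = 0, y in [0]  -> 1 point(s)
  x = 12: RHS = 10, y in [6, 7]  -> 2 point(s)
Affine points: 17. Add the point at infinity: total = 18.

#E(F_13) = 18


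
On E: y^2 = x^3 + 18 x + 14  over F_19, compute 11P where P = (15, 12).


k = 11 = 1011_2 (binary, LSB first: 1101)
Double-and-add from P = (15, 12):
  bit 0 = 1: acc = O + (15, 12) = (15, 12)
  bit 1 = 1: acc = (15, 12) + (12, 1) = (16, 16)
  bit 2 = 0: acc unchanged = (16, 16)
  bit 3 = 1: acc = (16, 16) + (8, 9) = (2, 1)

11P = (2, 1)


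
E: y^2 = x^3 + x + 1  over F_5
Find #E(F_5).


For each x in F_5, count y with y^2 = x^3 + 1 x + 1 mod 5:
  x = 0: RHS = 1, y in [1, 4]  -> 2 point(s)
  x = 2: RHS = 1, y in [1, 4]  -> 2 point(s)
  x = 3: RHS = 1, y in [1, 4]  -> 2 point(s)
  x = 4: RHS = 4, y in [2, 3]  -> 2 point(s)
Affine points: 8. Add the point at infinity: total = 9.

#E(F_5) = 9


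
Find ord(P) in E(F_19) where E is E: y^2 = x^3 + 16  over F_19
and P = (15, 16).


Compute successive multiples of P until we hit O:
  1P = (15, 16)
  2P = (15, 3)
  3P = O

ord(P) = 3


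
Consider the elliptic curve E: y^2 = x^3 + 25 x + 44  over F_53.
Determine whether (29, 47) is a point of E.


Check whether y^2 = x^3 + 25 x + 44 (mod 53) for (x, y) = (29, 47).
LHS: y^2 = 47^2 mod 53 = 36
RHS: x^3 + 25 x + 44 = 29^3 + 25*29 + 44 mod 53 = 36
LHS = RHS

Yes, on the curve


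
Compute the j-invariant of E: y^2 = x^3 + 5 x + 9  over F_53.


Delta = -16(4 a^3 + 27 b^2) mod 53 = 44
-1728 * (4 a)^3 = -1728 * (4*5)^3 mod 53 = 43
j = 43 * 44^(-1) mod 53 = 7

j = 7 (mod 53)


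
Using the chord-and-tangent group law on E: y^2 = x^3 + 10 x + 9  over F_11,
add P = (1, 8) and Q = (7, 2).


P != Q, so use the chord formula.
s = (y2 - y1) / (x2 - x1) = (5) / (6) mod 11 = 10
x3 = s^2 - x1 - x2 mod 11 = 10^2 - 1 - 7 = 4
y3 = s (x1 - x3) - y1 mod 11 = 10 * (1 - 4) - 8 = 6

P + Q = (4, 6)


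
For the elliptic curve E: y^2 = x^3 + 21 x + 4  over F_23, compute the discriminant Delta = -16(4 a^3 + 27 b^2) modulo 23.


4 a^3 + 27 b^2 = 4*21^3 + 27*4^2 = 37044 + 432 = 37476
Delta = -16 * (37476) = -599616
Delta mod 23 = 17

Delta = 17 (mod 23)


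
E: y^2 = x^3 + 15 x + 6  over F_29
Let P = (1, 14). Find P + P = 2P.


Doubling: s = (3 x1^2 + a) / (2 y1)
s = (3*1^2 + 15) / (2*14) mod 29 = 11
x3 = s^2 - 2 x1 mod 29 = 11^2 - 2*1 = 3
y3 = s (x1 - x3) - y1 mod 29 = 11 * (1 - 3) - 14 = 22

2P = (3, 22)


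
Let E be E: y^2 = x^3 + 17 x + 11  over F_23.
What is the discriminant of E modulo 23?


4 a^3 + 27 b^2 = 4*17^3 + 27*11^2 = 19652 + 3267 = 22919
Delta = -16 * (22919) = -366704
Delta mod 23 = 8

Delta = 8 (mod 23)


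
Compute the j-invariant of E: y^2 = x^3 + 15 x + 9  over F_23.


Delta = -16(4 a^3 + 27 b^2) mod 23 = 7
-1728 * (4 a)^3 = -1728 * (4*15)^3 mod 23 = 2
j = 2 * 7^(-1) mod 23 = 20

j = 20 (mod 23)
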